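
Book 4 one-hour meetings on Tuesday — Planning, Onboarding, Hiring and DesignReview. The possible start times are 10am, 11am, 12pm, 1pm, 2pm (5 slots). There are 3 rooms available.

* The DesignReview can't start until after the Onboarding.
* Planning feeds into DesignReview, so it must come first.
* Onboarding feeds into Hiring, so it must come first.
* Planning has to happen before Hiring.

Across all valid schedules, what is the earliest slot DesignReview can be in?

Precedence pushes DesignReview to at least 11am.
DesignReview at 11am is achievable: Planning=10am, DesignReview=11am, Onboarding=10am, Hiring=11am.

11am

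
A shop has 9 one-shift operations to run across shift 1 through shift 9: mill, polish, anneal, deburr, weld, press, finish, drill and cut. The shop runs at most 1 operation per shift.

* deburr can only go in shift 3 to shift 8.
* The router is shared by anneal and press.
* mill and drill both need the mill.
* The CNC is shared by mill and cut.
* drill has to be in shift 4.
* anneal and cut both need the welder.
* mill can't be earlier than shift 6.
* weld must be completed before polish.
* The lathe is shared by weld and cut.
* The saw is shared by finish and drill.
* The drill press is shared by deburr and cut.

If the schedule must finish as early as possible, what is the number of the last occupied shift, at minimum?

9

The precedence chain requires at least 2 distinct shifts.
With at most 1 per shift and 9 operations, at least 9 shifts are needed.
mill can't be placed before shift 6, so the schedule must run through at least shift 6.
9 works (last occupied shift: shift 9): for example mill -> shift 6, weld -> shift 1, cut -> shift 9, press -> shift 7, anneal -> shift 5, deburr -> shift 3, polish -> shift 2, finish -> shift 8, drill -> shift 4.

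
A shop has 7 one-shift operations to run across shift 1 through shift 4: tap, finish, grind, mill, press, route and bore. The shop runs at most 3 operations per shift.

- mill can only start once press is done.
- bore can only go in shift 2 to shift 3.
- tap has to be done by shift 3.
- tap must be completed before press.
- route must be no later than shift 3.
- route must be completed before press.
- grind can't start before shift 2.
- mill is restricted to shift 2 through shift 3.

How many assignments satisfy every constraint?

Splitting on finish: it can be shift 1 (6), shift 2 (5), shift 3 (5), shift 4 (6). Listing each branch's schedules as (tap, grind, mill, press, route, bore) by shift number:
finish=shift 1: (1,2,3,2,1,2) (1,2,3,2,1,3) (1,3,3,2,1,2) (1,3,3,2,1,3) (1,4,3,2,1,2) (1,4,3,2,1,3) — 6.
finish=shift 2: (1,2,3,2,1,3) (1,3,3,2,1,2) (1,3,3,2,1,3) (1,4,3,2,1,2) (1,4,3,2,1,3) — 5.
finish=shift 3: (1,2,3,2,1,2) (1,2,3,2,1,3) (1,3,3,2,1,2) (1,4,3,2,1,2) (1,4,3,2,1,3) — 5.
finish=shift 4: (1,2,3,2,1,2) (1,2,3,2,1,3) (1,3,3,2,1,2) (1,3,3,2,1,3) (1,4,3,2,1,2) (1,4,3,2,1,3) — 6.
Summing: 6 + 5 + 5 + 6 = 22.

22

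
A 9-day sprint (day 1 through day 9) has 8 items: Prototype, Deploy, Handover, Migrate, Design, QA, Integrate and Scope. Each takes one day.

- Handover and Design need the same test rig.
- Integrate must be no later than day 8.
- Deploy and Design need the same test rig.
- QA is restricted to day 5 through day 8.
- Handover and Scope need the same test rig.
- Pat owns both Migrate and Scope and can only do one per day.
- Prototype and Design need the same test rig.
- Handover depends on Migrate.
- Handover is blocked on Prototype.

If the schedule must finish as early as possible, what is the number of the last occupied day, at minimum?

day 5

The precedence chain requires at least 2 distinct days.
QA can't be placed before day 5, so the schedule must run through at least day 5.
5 works (last occupied day: day 5): for example QA -> day 5; Prototype -> day 1; Handover -> day 2; Integrate -> day 1; Deploy -> day 1; Migrate -> day 1; Design -> day 3; Scope -> day 3.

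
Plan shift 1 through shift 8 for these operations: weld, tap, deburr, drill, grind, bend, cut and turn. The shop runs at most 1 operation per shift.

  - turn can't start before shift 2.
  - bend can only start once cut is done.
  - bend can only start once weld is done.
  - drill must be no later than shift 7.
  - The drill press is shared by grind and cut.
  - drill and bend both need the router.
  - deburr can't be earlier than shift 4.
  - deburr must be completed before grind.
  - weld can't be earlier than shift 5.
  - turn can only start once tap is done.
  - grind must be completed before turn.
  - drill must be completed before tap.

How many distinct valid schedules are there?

18

Splitting on weld: it can be shift 5 (9), shift 6 (6), shift 7 (3). Listing each branch's schedules as (tap, deburr, drill, grind, bend, cut, turn) by shift number:
weld=shift 5: (2,4,1,6,7,3,8) (2,4,1,6,8,3,7) (2,4,1,7,6,3,8) (3,4,1,6,7,2,8) (3,4,1,6,8,2,7) (3,4,1,7,6,2,8) (3,4,2,6,7,1,8) (3,4,2,6,8,1,7) (3,4,2,7,6,1,8) — 9.
weld=shift 6: (2,4,1,5,7,3,8) (2,4,1,5,8,3,7) (3,4,1,5,7,2,8) (3,4,1,5,8,2,7) (3,4,2,5,7,1,8) (3,4,2,5,8,1,7) — 6.
weld=shift 7: (2,4,1,5,8,3,6) (3,4,1,5,8,2,6) (3,4,2,5,8,1,6) — 3.
Summing: 9 + 6 + 3 = 18.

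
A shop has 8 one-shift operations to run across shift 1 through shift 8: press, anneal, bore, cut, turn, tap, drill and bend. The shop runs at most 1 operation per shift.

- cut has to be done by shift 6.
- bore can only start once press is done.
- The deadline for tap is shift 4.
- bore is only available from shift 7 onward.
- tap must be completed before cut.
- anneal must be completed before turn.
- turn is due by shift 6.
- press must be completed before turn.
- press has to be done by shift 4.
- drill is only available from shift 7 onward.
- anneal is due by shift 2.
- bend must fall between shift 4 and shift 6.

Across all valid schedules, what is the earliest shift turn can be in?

Precedence pushes turn to at least shift 2; turn's own window allows nothing later than shift 6.
turn at shift 3 is achievable: bore -> shift 7; anneal -> shift 1; drill -> shift 8; tap -> shift 4; cut -> shift 6; press -> shift 2; bend -> shift 5; turn -> shift 3.
Nothing earlier works — the capacity limit rule out every shift before shift 3.

shift 3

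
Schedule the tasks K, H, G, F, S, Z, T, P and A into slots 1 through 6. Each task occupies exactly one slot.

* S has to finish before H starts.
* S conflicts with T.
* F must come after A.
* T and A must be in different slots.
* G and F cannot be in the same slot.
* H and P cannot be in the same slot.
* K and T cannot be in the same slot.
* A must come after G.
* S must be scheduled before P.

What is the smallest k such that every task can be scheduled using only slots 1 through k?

The precedence chain requires at least 3 distinct slots.
3 works (last occupied slot: 3): for example F in 3; T in 3; P in 3; S in 1; H in 2; G in 1; K in 1; A in 2; Z in 1.

3 slots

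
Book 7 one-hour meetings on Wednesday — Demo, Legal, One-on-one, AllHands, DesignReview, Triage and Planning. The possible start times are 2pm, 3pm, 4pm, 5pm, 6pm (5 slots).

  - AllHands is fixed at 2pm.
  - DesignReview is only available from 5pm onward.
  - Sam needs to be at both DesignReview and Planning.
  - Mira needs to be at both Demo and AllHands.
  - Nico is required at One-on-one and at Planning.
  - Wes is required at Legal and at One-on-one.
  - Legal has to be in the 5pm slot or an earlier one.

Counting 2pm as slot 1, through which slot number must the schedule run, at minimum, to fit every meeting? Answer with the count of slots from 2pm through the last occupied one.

DesignReview can't be placed before 5pm — that is slot 4 counting from 2pm — so the schedule must run through at least 4 slots.
4 works (last occupied slot: 5pm): for example Legal=2pm, AllHands=2pm, Triage=2pm, One-on-one=3pm, DesignReview=5pm, Demo=3pm, Planning=2pm.

4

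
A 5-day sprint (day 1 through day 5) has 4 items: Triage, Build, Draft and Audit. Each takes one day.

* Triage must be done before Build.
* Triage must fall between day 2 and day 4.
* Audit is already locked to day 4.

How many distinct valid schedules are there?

Splitting on Triage: it can be day 2 (15), day 3 (10), day 4 (5). Listing each branch's schedules as (Build, Draft, Audit) by day number:
Triage=day 2: (3,1,4) (3,2,4) (3,3,4) (3,4,4) (3,5,4) (4,1,4) (4,2,4) (4,3,4) (4,4,4) (4,5,4) (5,1,4) (5,2,4) (5,3,4) (5,4,4) (5,5,4) — 15.
Triage=day 3: (4,1,4) (4,2,4) (4,3,4) (4,4,4) (4,5,4) (5,1,4) (5,2,4) (5,3,4) (5,4,4) (5,5,4) — 10.
Triage=day 4: (5,1,4) (5,2,4) (5,3,4) (5,4,4) (5,5,4) — 5.
Summing: 15 + 10 + 5 = 30.

30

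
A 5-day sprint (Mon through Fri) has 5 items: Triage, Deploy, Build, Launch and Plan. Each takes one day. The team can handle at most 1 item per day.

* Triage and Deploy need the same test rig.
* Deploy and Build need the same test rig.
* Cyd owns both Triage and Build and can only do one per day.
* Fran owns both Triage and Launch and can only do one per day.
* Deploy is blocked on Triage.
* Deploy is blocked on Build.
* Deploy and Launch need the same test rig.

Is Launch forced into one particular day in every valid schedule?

Launch can be Mon (e.g. Build in Wed; Triage in Tue; Launch in Mon; Plan in Fri; Deploy in Thu) or Tue (e.g. Launch in Tue; Build in Wed; Plan in Fri; Triage in Mon; Deploy in Thu).

No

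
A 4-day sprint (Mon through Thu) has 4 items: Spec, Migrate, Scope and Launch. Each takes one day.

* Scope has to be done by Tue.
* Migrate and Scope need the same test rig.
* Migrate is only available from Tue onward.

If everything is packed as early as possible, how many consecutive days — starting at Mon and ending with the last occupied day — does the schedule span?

Migrate can't be placed before Tue — that is day 2 counting from Mon — so the schedule must run through at least 2 days.
2 works (last occupied day: Tue): for example Spec in Mon; Scope in Mon; Launch in Mon; Migrate in Tue.

2 days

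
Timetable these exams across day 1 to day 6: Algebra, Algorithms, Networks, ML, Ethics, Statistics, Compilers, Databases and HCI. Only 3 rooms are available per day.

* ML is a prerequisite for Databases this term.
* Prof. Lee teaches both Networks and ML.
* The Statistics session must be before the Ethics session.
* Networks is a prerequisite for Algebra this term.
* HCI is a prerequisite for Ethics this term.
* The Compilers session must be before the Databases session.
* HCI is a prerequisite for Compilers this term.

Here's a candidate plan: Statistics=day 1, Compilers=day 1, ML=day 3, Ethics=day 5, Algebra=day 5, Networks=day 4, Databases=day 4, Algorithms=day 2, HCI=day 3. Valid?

Invalid. HCI is a prerequisite for Compilers this term.

ML is a prerequisite for Databases this term — holds.
Networks is a prerequisite for Algebra this term — holds.
The Compilers session must be before the Databases session — holds.
Only 3 rooms are available per day — holds.
HCI is a prerequisite for Ethics this term — holds.
HCI is a prerequisite for Compilers this term — violated.
Prof. Lee teaches both Networks and ML — holds.
The Statistics session must be before the Ethics session — holds.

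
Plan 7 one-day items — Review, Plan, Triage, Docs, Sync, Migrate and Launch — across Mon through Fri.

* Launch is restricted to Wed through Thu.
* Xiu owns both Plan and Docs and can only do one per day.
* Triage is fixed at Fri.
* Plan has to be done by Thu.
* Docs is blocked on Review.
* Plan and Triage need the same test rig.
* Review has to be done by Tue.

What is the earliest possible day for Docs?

Tue

Precedence pushes Docs to at least Tue.
Docs at Tue is achievable: Docs in Tue, Triage in Fri, Plan in Mon, Migrate in Mon, Review in Mon, Launch in Wed, Sync in Mon.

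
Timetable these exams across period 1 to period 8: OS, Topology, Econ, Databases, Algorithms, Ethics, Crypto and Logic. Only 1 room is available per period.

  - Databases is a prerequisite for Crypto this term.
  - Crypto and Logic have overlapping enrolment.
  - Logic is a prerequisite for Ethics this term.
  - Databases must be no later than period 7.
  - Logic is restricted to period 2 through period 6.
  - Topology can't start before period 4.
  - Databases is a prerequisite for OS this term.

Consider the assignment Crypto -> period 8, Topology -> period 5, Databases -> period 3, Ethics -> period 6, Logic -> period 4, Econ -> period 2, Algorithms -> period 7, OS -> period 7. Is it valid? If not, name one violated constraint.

Databases must be no later than period 7 — holds.
Databases is a prerequisite for OS this term — holds.
Only 1 room is available per period — violated.
Topology can't start before period 4 — holds.
Crypto and Logic have overlapping enrolment — holds.
Databases is a prerequisite for Crypto this term — holds.
Logic is restricted to period 2 through period 6 — holds.
Logic is a prerequisite for Ethics this term — holds.

No — it violates: Only 1 room is available per period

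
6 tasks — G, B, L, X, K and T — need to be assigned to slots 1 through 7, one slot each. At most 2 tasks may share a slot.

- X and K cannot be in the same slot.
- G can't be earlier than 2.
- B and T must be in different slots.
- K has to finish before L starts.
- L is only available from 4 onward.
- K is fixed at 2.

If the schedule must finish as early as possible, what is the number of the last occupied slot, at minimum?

The precedence chain requires at least 2 distinct slots.
With at most 2 per slot and 6 tasks, at least 3 slots are needed.
L can't be placed before 4, so the schedule must run through at least slot 4.
4 works (last occupied slot: 4): for example K in 2, X in 1, G in 2, B in 1, T in 3, L in 4.

4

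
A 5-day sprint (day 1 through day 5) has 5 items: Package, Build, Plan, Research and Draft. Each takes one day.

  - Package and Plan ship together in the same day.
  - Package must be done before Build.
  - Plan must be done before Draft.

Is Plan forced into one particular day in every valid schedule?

No

Plan can be day 1 (e.g. Plan -> day 1, Build -> day 2, Research -> day 1, Package -> day 1, Draft -> day 2) or day 2 (e.g. Build -> day 3, Package -> day 2, Plan -> day 2, Research -> day 1, Draft -> day 3).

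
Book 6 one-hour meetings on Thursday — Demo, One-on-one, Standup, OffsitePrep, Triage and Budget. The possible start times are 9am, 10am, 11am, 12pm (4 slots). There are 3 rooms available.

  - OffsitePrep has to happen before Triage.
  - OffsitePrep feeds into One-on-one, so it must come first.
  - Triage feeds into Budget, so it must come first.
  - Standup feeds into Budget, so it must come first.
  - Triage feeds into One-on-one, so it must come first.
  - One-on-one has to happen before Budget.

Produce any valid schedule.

Standup=9am, Triage=10am, One-on-one=11am, Demo=9am, Budget=12pm, OffsitePrep=9am

Checking: OffsitePrep(9am) before One-on-one(11am); OffsitePrep(9am) before Triage(10am); One-on-one(11am) before Budget(12pm); Triage(10am) before One-on-one(11am); Triage(10am) before Budget(12pm); Standup(9am) before Budget(12pm); max 3 per slot (cap 3).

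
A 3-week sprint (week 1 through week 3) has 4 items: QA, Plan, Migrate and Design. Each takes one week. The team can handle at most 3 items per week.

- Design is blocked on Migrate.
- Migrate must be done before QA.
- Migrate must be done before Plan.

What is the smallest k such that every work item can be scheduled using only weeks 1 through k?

2

The precedence chain requires at least 2 distinct weeks.
With at most 3 per week and 4 work items, at least 2 weeks are needed.
2 works (last occupied week: week 2): for example Migrate in week 1, Design in week 2, Plan in week 2, QA in week 2.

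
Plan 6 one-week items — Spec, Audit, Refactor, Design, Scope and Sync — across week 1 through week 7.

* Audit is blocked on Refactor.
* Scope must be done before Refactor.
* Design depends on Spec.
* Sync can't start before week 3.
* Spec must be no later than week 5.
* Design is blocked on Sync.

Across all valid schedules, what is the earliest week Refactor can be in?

week 2

Precedence pushes Refactor to at least week 2; downstream work caps Refactor at week 6.
Refactor at week 2 is achievable: Sync in week 3, Spec in week 1, Scope in week 1, Refactor in week 2, Audit in week 3, Design in week 4.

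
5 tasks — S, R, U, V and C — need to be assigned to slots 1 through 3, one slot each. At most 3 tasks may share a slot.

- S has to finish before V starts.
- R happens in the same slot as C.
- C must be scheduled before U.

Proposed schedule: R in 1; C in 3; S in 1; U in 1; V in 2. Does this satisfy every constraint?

Invalid. C must be scheduled before U.

At most 3 tasks may share a slot — holds.
R happens in the same slot as C — violated.
S has to finish before V starts — holds.
C must be scheduled before U — violated.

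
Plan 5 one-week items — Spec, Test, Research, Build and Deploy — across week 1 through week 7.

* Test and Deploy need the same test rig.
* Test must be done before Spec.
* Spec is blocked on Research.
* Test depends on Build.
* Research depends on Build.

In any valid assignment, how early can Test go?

Precedence pushes Test to at least week 2; downstream work caps Test at week 6.
Test at week 2 is achievable: Spec=week 3, Test=week 2, Build=week 1, Research=week 2, Deploy=week 1.

week 2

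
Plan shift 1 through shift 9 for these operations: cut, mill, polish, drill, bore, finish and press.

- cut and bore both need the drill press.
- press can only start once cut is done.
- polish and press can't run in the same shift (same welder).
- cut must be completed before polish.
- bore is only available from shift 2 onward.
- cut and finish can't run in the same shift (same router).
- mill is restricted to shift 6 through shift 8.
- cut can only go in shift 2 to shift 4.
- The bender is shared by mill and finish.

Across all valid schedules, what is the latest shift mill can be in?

Mill is available from shift 6; mill's own window allows nothing later than shift 8.
mill at shift 8 is achievable: drill=shift 1; finish=shift 1; cut=shift 2; bore=shift 3; polish=shift 3; press=shift 4; mill=shift 8.

shift 8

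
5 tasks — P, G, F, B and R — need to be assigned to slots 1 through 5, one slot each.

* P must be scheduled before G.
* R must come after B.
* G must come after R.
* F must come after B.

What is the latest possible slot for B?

3

Downstream work caps B at 3.
B at 3 is achievable: P in 1; R in 4; B in 3; G in 5; F in 4.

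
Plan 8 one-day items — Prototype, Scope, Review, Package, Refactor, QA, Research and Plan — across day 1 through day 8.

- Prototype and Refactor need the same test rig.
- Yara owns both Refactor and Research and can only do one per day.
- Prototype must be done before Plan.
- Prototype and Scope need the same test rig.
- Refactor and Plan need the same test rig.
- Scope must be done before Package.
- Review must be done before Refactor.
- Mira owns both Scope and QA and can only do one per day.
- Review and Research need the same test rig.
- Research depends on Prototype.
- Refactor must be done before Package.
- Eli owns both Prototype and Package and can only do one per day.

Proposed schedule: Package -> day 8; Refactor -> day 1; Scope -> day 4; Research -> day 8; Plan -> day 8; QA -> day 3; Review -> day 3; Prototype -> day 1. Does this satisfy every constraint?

Mira owns both Scope and QA and can only do one per day — holds.
Scope must be done before Package — holds.
Eli owns both Prototype and Package and can only do one per day — holds.
Research depends on Prototype — holds.
Prototype and Scope need the same test rig — holds.
Refactor must be done before Package — holds.
Prototype must be done before Plan — holds.
Review and Research need the same test rig — holds.
Prototype and Refactor need the same test rig — violated.
Refactor and Plan need the same test rig — holds.
Review must be done before Refactor — violated.
Yara owns both Refactor and Research and can only do one per day — holds.

Invalid. Prototype and Refactor need the same test rig.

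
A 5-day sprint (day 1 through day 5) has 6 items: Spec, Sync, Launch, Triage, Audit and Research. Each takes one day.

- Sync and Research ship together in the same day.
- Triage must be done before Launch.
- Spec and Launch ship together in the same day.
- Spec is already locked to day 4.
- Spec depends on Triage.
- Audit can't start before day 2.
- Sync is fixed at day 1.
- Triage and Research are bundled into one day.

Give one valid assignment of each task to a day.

Research in day 1, Spec in day 4, Sync in day 1, Audit in day 2, Triage in day 1, Launch in day 4

Checking: Triage(day 1) before Launch(day 4); Triage(day 1) before Spec(day 4); Triage = Research = day 1; Spec = Launch = day 4; Sync = Research = day 1; Audit=day 2 in [day 2,day 5]; Sync=day 1 in [day 1,day 1]; Spec=day 4 in [day 4,day 4].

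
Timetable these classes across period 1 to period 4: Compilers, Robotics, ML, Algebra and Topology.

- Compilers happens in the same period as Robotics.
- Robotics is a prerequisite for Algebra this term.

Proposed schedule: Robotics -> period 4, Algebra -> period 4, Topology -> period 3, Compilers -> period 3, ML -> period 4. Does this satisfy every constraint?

Robotics is a prerequisite for Algebra this term — violated.
Compilers happens in the same period as Robotics — violated.

No. Compilers happens in the same period as Robotics is not satisfied.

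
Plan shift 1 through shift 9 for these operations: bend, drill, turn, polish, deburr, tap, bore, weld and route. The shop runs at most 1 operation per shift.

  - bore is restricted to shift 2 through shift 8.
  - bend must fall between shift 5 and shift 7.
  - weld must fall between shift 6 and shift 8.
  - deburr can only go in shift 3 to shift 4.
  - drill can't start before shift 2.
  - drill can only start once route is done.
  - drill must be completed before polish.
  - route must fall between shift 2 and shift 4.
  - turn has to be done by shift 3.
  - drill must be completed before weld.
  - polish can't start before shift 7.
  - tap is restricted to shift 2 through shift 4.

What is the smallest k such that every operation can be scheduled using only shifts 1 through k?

9 shifts

The precedence chain requires at least 3 distinct shifts.
With at most 1 per shift and 9 operations, at least 9 shifts are needed.
polish can't be placed before shift 7, so the schedule must run through at least shift 7.
9 works (last occupied shift: shift 9): for example drill -> shift 5; bore -> shift 8; deburr -> shift 3; bend -> shift 7; route -> shift 2; turn -> shift 1; tap -> shift 4; weld -> shift 6; polish -> shift 9.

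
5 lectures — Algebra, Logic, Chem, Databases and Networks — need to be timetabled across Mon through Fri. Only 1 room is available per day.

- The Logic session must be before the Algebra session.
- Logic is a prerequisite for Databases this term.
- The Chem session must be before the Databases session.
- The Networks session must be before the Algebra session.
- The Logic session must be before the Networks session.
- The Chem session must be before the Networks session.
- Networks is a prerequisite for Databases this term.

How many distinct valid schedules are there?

Enumerating: Databases in Thu, Chem in Tue, Logic in Mon, Algebra in Fri, Networks in Wed | Logic=Mon, Algebra=Thu, Databases=Fri, Chem=Tue, Networks=Wed | Chem -> Mon; Logic -> Tue; Databases -> Thu; Networks -> Wed; Algebra -> Fri | Logic in Tue, Algebra in Thu, Networks in Wed, Chem in Mon, Databases in Fri.

4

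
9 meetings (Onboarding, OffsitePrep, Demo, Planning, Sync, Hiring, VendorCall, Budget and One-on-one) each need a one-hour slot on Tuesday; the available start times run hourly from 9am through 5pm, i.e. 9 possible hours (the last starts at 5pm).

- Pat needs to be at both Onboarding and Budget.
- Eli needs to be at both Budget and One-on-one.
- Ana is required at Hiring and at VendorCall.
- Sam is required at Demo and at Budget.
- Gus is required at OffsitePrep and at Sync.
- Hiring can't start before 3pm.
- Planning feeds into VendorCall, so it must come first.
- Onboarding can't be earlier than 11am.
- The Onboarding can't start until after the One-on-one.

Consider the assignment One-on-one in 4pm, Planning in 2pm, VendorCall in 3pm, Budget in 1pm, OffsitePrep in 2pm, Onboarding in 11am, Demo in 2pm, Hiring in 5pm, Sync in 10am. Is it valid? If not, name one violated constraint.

No. The Onboarding can't start until after the One-on-one is not satisfied.

Hiring can't start before 3pm — holds.
Sam is required at Demo and at Budget — holds.
The Onboarding can't start until after the One-on-one — violated.
Gus is required at OffsitePrep and at Sync — holds.
Ana is required at Hiring and at VendorCall — holds.
Onboarding can't be earlier than 11am — holds.
Pat needs to be at both Onboarding and Budget — holds.
Eli needs to be at both Budget and One-on-one — holds.
Planning feeds into VendorCall, so it must come first — holds.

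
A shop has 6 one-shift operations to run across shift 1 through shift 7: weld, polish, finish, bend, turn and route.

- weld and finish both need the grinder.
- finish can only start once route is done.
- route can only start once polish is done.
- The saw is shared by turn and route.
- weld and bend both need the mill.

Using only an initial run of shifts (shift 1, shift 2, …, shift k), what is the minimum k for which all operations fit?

3 shifts

The precedence chain requires at least 3 distinct shifts.
3 works (last occupied shift: shift 3): for example bend=shift 2, route=shift 2, finish=shift 3, turn=shift 1, polish=shift 1, weld=shift 1.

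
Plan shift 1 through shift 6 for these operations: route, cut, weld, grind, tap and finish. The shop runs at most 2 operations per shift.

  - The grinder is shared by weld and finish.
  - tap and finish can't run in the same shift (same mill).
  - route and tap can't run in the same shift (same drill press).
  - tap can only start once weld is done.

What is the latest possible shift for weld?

shift 5

Downstream work caps weld at shift 5.
weld at shift 5 is achievable: grind -> shift 2, weld -> shift 5, finish -> shift 2, tap -> shift 6, cut -> shift 1, route -> shift 1.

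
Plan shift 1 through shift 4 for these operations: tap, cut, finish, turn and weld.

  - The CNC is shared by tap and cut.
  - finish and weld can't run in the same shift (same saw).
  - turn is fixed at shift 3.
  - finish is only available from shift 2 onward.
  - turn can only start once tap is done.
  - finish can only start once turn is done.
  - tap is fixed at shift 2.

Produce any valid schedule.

cut -> shift 1; weld -> shift 1; tap -> shift 2; finish -> shift 4; turn -> shift 3

Checking: turn(shift 3) before finish(shift 4); tap(shift 2) before turn(shift 3); finish(shift 4) != weld(shift 1); tap(shift 2) != cut(shift 1); finish=shift 4 in [shift 2,shift 4]; turn=shift 3 in [shift 3,shift 3]; tap=shift 2 in [shift 2,shift 2].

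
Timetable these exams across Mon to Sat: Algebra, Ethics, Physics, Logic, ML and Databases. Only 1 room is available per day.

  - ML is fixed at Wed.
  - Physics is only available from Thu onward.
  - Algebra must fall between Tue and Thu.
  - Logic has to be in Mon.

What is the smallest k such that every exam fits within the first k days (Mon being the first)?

6 days

With at most 1 per day and 6 exams, at least 6 days are needed.
Physics can't be placed before Thu — that is day 4 counting from Mon — so the schedule must run through at least 4 days.
6 works (last occupied day: Sat): for example ML=Wed; Databases=Sat; Logic=Mon; Algebra=Tue; Ethics=Fri; Physics=Thu.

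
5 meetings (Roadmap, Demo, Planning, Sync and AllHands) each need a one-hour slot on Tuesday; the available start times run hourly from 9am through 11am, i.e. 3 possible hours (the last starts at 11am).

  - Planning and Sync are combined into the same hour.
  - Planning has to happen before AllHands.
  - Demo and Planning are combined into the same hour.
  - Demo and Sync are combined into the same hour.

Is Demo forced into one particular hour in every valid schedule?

No

Demo can be 9am (e.g. Roadmap in 9am; Sync in 9am; Demo in 9am; Planning in 9am; AllHands in 10am) or 10am (e.g. AllHands in 11am; Roadmap in 9am; Demo in 10am; Sync in 10am; Planning in 10am).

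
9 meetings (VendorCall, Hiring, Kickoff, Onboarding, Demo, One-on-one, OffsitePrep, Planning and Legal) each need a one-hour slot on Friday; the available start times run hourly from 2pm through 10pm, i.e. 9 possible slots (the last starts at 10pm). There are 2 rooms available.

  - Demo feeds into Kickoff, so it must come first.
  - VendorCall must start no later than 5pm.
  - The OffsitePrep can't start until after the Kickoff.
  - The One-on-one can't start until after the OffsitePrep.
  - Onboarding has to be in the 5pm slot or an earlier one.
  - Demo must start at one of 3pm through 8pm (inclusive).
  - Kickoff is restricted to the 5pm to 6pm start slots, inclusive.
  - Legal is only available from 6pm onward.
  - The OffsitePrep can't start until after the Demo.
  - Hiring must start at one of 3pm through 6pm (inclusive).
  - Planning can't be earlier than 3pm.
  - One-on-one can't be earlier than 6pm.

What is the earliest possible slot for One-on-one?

7pm

One-on-one is available from 6pm; precedence pushes One-on-one to at least 7pm.
One-on-one at 7pm is achievable: Demo -> 3pm, Legal -> 6pm, OffsitePrep -> 6pm, Planning -> 4pm, Kickoff -> 5pm, Onboarding -> 2pm, Hiring -> 3pm, VendorCall -> 2pm, One-on-one -> 7pm.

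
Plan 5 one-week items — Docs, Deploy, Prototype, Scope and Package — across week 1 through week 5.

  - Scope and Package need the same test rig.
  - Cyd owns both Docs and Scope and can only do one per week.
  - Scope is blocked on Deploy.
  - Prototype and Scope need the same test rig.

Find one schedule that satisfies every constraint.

Scope -> week 2, Prototype -> week 1, Docs -> week 1, Deploy -> week 1, Package -> week 1

Checking: Deploy(week 1) before Scope(week 2); Docs(week 1) != Scope(week 2); Scope(week 2) != Package(week 1); Prototype(week 1) != Scope(week 2).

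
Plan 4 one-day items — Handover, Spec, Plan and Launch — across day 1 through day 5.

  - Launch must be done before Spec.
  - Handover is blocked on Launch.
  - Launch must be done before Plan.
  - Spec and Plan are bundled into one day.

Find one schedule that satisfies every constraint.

Handover -> day 2; Launch -> day 1; Spec -> day 2; Plan -> day 2

Checking: Launch(day 1) before Spec(day 2); Launch(day 1) before Handover(day 2); Launch(day 1) before Plan(day 2); Spec = Plan = day 2.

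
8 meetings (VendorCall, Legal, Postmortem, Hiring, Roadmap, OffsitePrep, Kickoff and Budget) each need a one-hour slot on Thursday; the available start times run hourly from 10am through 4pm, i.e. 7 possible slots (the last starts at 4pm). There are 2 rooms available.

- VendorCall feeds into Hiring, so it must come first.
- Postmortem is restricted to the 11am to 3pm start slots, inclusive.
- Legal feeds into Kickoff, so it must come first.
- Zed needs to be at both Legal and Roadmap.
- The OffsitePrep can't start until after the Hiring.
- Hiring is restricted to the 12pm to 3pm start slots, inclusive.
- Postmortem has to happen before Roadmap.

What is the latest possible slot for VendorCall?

2pm

Downstream work caps VendorCall at 2pm.
VendorCall at 2pm is achievable: Kickoff in 11am, VendorCall in 2pm, Legal in 10am, Postmortem in 11am, Hiring in 3pm, OffsitePrep in 4pm, Budget in 10am, Roadmap in 12pm.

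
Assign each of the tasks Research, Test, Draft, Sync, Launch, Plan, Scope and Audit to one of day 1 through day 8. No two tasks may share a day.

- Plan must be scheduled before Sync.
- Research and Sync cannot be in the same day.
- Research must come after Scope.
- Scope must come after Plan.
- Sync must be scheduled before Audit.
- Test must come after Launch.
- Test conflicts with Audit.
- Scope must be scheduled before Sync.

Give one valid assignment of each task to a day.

Draft -> day 8, Plan -> day 1, Sync -> day 3, Launch -> day 5, Scope -> day 2, Research -> day 4, Test -> day 6, Audit -> day 7

Checking: Scope(day 2) before Sync(day 3); Scope(day 2) before Research(day 4); Plan(day 1) before Scope(day 2); Launch(day 5) before Test(day 6); Plan(day 1) before Sync(day 3); Sync(day 3) before Audit(day 7); Test(day 6) != Audit(day 7); Research(day 4) != Sync(day 3); max 1 per day (cap 1).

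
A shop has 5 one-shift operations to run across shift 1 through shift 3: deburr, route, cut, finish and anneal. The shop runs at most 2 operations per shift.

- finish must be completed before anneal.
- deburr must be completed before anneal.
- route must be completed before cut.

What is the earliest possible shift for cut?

shift 2

Precedence pushes cut to at least shift 2.
cut at shift 2 is achievable: deburr=shift 1; cut=shift 2; route=shift 1; finish=shift 2; anneal=shift 3.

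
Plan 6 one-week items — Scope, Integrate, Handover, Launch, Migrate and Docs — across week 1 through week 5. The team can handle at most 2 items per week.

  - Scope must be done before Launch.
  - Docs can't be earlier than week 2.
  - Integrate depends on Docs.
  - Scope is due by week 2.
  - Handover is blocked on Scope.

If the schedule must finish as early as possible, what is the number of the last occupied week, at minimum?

3

The precedence chain requires at least 2 distinct weeks.
With at most 2 per week and 6 tasks, at least 3 weeks are needed.
Propagating the time windows through the other constraints, Integrate can't land before week 3, so the schedule must run through at least week 3.
3 works (last occupied week: week 3): for example Launch in week 3, Docs in week 2, Migrate in week 1, Scope in week 1, Integrate in week 3, Handover in week 2.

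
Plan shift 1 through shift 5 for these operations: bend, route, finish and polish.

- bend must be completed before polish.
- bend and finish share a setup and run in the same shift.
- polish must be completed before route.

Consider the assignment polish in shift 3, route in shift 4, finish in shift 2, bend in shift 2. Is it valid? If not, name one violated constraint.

Yes

bend and finish share a setup and run in the same shift — holds.
polish must be completed before route — holds.
bend must be completed before polish — holds.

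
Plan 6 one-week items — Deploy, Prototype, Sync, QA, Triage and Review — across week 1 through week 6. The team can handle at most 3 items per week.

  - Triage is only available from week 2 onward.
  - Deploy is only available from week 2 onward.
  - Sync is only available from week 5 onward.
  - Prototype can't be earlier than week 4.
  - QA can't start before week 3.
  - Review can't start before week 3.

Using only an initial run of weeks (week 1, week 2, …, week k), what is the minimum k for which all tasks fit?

With at most 3 per week and 6 tasks, at least 2 weeks are needed.
Sync can't be placed before week 5, so the schedule must run through at least week 5.
5 works (last occupied week: week 5): for example Deploy in week 2; Prototype in week 4; QA in week 3; Triage in week 2; Sync in week 5; Review in week 3.

5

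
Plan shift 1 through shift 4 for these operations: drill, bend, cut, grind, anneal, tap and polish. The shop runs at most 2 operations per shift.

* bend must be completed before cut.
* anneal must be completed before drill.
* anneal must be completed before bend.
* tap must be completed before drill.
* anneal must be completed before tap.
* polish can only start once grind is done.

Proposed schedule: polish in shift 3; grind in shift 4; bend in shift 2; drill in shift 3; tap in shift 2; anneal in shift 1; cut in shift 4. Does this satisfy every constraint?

No. polish can only start once grind is done is not satisfied.

anneal must be completed before drill — holds.
tap must be completed before drill — holds.
anneal must be completed before tap — holds.
bend must be completed before cut — holds.
polish can only start once grind is done — violated.
anneal must be completed before bend — holds.
The shop runs at most 2 operations per shift — holds.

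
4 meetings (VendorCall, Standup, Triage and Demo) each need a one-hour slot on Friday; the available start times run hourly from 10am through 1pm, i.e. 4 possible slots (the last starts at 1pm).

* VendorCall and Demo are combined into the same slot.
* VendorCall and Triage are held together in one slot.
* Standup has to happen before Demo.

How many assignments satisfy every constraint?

6

Splitting on VendorCall: it can be 11am (1), 12pm (2), 1pm (3). Listing each branch's schedules as (Standup, Triage, Demo):
VendorCall=11am: (10am,11am,11am) — 1.
VendorCall=12pm: (10am,12pm,12pm) (11am,12pm,12pm) — 2.
VendorCall=1pm: (10am,1pm,1pm) (11am,1pm,1pm) (12pm,1pm,1pm) — 3.
Summing: 1 + 2 + 3 = 6.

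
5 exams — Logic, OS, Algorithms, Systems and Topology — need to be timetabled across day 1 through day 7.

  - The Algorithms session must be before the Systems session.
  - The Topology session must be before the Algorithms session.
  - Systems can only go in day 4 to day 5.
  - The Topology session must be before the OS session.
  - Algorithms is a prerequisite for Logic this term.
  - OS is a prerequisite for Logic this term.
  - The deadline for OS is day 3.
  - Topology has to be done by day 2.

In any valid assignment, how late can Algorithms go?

Precedence pushes Algorithms to at least day 2; downstream work caps Algorithms at day 4.
Algorithms at day 4 is achievable: OS=day 2; Systems=day 5; Logic=day 5; Topology=day 1; Algorithms=day 4.

day 4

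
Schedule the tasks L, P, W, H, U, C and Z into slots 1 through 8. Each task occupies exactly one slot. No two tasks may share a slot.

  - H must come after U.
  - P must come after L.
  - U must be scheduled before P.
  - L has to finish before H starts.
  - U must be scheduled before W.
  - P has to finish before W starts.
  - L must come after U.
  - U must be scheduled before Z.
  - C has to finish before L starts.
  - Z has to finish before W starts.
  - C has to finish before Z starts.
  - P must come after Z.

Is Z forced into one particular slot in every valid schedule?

No

Z can be 3 (e.g. P -> 5, L -> 4, H -> 7, W -> 6, U -> 1, Z -> 3, C -> 2) or 4 (e.g. Z -> 4, W -> 6, C -> 2, L -> 3, U -> 1, P -> 5, H -> 7).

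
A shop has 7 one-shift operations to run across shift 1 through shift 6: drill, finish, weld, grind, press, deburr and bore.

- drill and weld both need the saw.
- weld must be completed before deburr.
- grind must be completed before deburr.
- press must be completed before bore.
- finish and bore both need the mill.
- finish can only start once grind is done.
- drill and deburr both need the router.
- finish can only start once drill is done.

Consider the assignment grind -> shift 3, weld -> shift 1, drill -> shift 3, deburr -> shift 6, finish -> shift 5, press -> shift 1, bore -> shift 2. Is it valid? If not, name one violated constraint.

grind must be completed before deburr — holds.
finish can only start once drill is done — holds.
weld must be completed before deburr — holds.
press must be completed before bore — holds.
drill and weld both need the saw — holds.
finish and bore both need the mill — holds.
drill and deburr both need the router — holds.
finish can only start once grind is done — holds.

Yes, all constraints hold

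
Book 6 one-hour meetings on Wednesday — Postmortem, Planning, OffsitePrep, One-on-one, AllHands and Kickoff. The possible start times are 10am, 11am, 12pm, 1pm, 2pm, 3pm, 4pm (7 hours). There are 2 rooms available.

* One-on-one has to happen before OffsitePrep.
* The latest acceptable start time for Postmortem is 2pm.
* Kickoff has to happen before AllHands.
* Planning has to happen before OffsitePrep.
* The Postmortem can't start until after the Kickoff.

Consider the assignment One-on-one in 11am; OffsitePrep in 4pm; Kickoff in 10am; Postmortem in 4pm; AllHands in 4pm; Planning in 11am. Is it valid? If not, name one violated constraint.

Planning has to happen before OffsitePrep — holds.
One-on-one has to happen before OffsitePrep — holds.
There are 2 rooms available — violated.
The Postmortem can't start until after the Kickoff — holds.
Kickoff has to happen before AllHands — holds.
The latest acceptable start time for Postmortem is 2pm — violated.

Invalid. The latest acceptable start time for Postmortem is 2pm.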